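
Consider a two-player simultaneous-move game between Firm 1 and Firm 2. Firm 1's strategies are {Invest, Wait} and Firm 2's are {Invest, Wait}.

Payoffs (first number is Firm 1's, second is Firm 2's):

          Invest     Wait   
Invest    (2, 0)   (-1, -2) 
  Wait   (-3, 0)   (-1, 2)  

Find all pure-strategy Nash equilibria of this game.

(Invest, Invest): Firm 1 gets 2 ≥ -3 from Wait, and Firm 2 gets 0 ≥ -2 from Wait — Nash equilibrium.
(Invest, Wait): Firm 2 prefers Invest (0 > -2) — not an equilibrium.
(Wait, Invest): Firm 1 prefers Invest (2 > -3); Firm 2 prefers Wait (2 > 0) — not an equilibrium.
(Wait, Wait): Firm 1 gets -1 ≥ -1 from Invest, and Firm 2 gets 2 ≥ 0 from Invest — Nash equilibrium.

(Invest, Invest) and (Wait, Wait)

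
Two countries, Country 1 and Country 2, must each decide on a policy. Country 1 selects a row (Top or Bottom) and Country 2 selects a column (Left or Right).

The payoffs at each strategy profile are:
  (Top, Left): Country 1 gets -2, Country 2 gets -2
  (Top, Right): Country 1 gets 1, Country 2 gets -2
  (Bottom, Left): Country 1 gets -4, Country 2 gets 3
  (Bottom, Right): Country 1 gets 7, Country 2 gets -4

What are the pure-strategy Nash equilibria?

(Top, Left): Country 1 gets -2 ≥ -4 from Bottom, and Country 2 gets -2 ≥ -2 from Right — Nash equilibrium.
(Top, Right): Country 1 prefers Bottom (7 > 1) — not an equilibrium.
(Bottom, Left): Country 1 prefers Top (-2 > -4) — not an equilibrium.
(Bottom, Right): Country 2 prefers Left (3 > -4) — not an equilibrium.

(Top, Left)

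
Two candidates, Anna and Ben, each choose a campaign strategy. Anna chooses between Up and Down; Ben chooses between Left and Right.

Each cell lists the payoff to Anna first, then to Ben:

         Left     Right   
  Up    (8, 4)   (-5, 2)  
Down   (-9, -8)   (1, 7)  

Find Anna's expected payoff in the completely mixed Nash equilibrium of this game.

First find q, the probability Ben plays Left, from Anna's indifference between Up and Down: 8q − 5(1−q) = −9q + (1−q), giving q = 6/23.
Since Anna is indifferent in equilibrium, Anna's expected payoff equals the payoff from either row against (6/23, 17/23). Using Up: 8(6/23) − 5(17/23) = -37/23.

-37/23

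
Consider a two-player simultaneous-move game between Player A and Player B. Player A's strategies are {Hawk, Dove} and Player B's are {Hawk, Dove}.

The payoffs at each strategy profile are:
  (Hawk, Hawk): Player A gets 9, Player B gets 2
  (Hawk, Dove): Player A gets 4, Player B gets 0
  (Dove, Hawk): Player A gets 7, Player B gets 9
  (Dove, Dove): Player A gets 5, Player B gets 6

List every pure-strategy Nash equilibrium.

(Hawk, Hawk)

(Hawk, Hawk): Player A gets 9 ≥ 7 from Dove, and Player B gets 2 ≥ 0 from Dove — Nash equilibrium.
(Hawk, Dove): Player A prefers Dove (5 > 4); Player B prefers Hawk (2 > 0) — not an equilibrium.
(Dove, Hawk): Player A prefers Hawk (9 > 7) — not an equilibrium.
(Dove, Dove): Player B prefers Hawk (9 > 6) — not an equilibrium.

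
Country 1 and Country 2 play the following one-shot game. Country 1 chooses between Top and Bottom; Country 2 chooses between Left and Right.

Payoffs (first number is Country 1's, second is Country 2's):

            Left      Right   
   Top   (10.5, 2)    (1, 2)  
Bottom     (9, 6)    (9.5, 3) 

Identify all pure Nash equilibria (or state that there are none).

(Top, Left)

(Top, Left): Country 1 gets 10.5 ≥ 9 from Bottom, and Country 2 gets 2 ≥ 2 from Right — Nash equilibrium.
(Top, Right): Country 1 prefers Bottom (9.5 > 1) — not an equilibrium.
(Bottom, Left): Country 1 prefers Top (10.5 > 9) — not an equilibrium.
(Bottom, Right): Country 2 prefers Left (6 > 3) — not an equilibrium.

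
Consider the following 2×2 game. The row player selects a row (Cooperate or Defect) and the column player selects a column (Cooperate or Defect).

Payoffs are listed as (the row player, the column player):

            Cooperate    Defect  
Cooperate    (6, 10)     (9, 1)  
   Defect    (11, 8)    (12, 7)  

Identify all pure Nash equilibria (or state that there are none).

(Defect, Cooperate)

(Cooperate, Cooperate): the row player prefers Defect (11 > 6) — not an equilibrium.
(Cooperate, Defect): the row player prefers Defect (12 > 9); the column player prefers Cooperate (10 > 1) — not an equilibrium.
(Defect, Cooperate): the row player gets 11 ≥ 6 from Cooperate, and the column player gets 8 ≥ 7 from Defect — Nash equilibrium.
(Defect, Defect): the column player prefers Cooperate (8 > 7) — not an equilibrium.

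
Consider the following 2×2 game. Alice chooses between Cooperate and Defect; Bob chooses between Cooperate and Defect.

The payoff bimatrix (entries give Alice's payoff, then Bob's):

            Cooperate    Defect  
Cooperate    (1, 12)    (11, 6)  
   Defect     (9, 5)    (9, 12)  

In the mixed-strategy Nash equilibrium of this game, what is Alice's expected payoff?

9

First find y, the probability Bob plays Cooperate, from Alice's indifference between Cooperate and Defect: y + 11(1−y) = 9y + 9(1−y), giving y = 1/5.
Since Alice is indifferent in equilibrium, Alice's expected payoff equals the payoff from either row against (1/5, 4/5). Using Cooperate: (1/5) + 11(4/5) = 9.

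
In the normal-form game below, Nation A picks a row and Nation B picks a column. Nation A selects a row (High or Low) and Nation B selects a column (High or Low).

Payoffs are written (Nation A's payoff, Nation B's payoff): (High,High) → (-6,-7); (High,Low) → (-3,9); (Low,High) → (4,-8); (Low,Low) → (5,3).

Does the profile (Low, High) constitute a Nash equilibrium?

No

At (Low, High), Nation A earns 4; switching to High would give -6, so Nation A has no profitable deviation.
Nation B earns -8; switching to Low would give 3, so Nation B would deviate.
Since at least one player can profitably deviate, this is not a Nash equilibrium.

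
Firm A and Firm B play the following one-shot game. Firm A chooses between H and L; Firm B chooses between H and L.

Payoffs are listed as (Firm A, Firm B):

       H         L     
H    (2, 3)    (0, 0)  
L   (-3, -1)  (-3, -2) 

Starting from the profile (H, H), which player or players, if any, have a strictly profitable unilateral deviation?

Firm A at (H, H) earns 2; deviating to L yields -3 — not better.
Firm B earns 3; deviating to L yields 0 — not better.
Neither player can strictly improve; the profile is a Nash equilibrium.

Neither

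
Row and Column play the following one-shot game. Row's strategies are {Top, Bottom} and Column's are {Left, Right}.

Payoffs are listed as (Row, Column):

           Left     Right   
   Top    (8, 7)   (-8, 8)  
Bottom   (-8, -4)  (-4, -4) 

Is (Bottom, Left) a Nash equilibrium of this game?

At (Bottom, Left), Row earns -8; switching to Top would give 8, so Row would deviate.
Column earns -4; switching to Right would give -4, so Column has no profitable deviation.
Since at least one player can profitably deviate, this is not a Nash equilibrium.

No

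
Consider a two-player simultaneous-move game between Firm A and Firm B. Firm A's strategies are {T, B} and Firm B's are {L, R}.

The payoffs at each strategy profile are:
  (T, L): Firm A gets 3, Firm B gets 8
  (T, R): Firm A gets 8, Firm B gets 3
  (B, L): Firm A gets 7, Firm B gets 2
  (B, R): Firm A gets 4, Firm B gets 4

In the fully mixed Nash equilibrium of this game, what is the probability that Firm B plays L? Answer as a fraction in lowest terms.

1/2

Let c be the probability that Firm B plays L. In a completely mixed equilibrium, Firm A must be indifferent between T and B.
Firm A's expected payoff from T is 3c + 8(1−c); from B it is 7c + 4(1−c).
Setting these equal: −5c + 8 = 3c + 4, so c = 1/2.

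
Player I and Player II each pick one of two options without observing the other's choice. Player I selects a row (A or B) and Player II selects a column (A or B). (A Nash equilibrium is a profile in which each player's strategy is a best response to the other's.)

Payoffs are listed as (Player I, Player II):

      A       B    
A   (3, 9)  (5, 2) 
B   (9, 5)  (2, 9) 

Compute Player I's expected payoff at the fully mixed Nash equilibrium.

13/3

First find y, the probability Player II plays A, from Player I's indifference between A and B: 3y + 5(1−y) = 9y + 2(1−y), giving y = 1/3.
Since Player I is indifferent in equilibrium, Player I's expected payoff equals the payoff from either row against (1/3, 2/3). Using A: 3(1/3) + 5(2/3) = 13/3.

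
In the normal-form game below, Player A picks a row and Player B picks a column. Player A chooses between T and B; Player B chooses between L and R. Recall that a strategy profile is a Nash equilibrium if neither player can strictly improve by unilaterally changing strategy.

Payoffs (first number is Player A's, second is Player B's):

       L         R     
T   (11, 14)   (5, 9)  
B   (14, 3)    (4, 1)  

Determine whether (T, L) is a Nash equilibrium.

No

At (T, L), Player A earns 11; switching to B would give 14, so Player A would deviate.
Player B earns 14; switching to R would give 9, so Player B has no profitable deviation.
Since at least one player can profitably deviate, this is not a Nash equilibrium.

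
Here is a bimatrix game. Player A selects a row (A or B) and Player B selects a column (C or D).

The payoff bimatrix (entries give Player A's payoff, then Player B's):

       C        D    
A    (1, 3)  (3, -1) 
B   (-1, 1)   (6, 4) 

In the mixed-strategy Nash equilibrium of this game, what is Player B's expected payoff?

First find p, the probability Player A plays A, from Player B's indifference between C and D: 3p + (1−p) = −p + 4(1−p), giving p = 3/7.
Since Player B is indifferent in equilibrium, Player B's expected payoff equals the payoff from either column against (3/7, 4/7). Using C: 3(3/7) + (4/7) = 13/7.

13/7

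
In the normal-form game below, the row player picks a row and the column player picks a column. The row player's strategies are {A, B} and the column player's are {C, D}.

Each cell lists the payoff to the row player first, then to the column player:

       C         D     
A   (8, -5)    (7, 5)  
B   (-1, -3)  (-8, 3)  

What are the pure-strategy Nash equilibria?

(A, C): the column player prefers D (5 > -5) — not an equilibrium.
(A, D): the row player gets 7 ≥ -8 from B, and the column player gets 5 ≥ -5 from C — Nash equilibrium.
(B, C): the row player prefers A (8 > -1); the column player prefers D (3 > -3) — not an equilibrium.
(B, D): the row player prefers A (7 > -8) — not an equilibrium.

(A, D)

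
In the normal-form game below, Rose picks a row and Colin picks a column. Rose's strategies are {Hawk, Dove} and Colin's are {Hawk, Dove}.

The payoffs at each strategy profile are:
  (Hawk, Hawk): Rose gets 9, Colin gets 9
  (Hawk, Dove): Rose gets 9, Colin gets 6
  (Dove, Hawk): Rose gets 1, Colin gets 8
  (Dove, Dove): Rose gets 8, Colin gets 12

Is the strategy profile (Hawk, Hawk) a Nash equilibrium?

Yes

At (Hawk, Hawk), Rose earns 9; switching to Dove would give 1, so Rose has no profitable deviation.
Colin earns 9; switching to Dove would give 6, so Colin has no profitable deviation.
Neither player can gain by a unilateral deviation, so this profile is a Nash equilibrium.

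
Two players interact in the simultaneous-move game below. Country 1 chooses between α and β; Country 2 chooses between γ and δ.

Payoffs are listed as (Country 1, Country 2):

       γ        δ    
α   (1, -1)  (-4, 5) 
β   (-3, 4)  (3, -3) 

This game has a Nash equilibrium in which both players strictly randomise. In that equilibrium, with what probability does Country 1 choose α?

Let x be the probability that Country 1 plays α. In a completely mixed equilibrium, Country 2 must be indifferent between γ and δ.
Country 2's expected payoff from γ is −x + 4(1−x); from δ it is 5x − 3(1−x).
Setting these equal: −5x + 4 = 8x − 3, so x = 7/13.

7/13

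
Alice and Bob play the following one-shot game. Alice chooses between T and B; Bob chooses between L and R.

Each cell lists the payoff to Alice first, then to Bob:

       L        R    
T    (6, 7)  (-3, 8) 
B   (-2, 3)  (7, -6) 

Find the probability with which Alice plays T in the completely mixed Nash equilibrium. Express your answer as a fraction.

9/10

Let r be the probability that Alice plays T. In a completely mixed equilibrium, Bob must be indifferent between L and R.
Bob's expected payoff from L is 7r + 3(1−r); from R it is 8r − 6(1−r).
Setting these equal: 4r + 3 = 14r − 6, so r = 9/10.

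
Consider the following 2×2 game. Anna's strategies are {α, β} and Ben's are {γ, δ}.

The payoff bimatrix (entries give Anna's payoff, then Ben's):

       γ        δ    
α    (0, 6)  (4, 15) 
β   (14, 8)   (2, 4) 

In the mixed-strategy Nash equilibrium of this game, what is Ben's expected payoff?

First find p, the probability Anna plays α, from Ben's indifference between γ and δ: 6p + 8(1−p) = 15p + 4(1−p), giving p = 4/13.
Since Ben is indifferent in equilibrium, Ben's expected payoff equals the payoff from either column against (4/13, 9/13). Using γ: 6(4/13) + 8(9/13) = 96/13.

96/13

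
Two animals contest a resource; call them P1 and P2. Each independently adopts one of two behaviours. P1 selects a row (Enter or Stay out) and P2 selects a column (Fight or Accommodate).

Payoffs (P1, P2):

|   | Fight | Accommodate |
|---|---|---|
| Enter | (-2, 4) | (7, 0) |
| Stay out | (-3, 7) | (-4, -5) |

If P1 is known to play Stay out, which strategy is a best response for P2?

Fight

Against Stay out, P2 earns 7 from Fight and -5 from Accommodate.
So Fight is the best response.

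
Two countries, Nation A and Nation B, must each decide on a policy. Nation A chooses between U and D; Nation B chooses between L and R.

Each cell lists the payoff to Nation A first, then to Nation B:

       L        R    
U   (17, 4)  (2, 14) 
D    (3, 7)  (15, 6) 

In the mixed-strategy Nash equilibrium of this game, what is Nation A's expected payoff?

83/9

First find y, the probability Nation B plays L, from Nation A's indifference between U and D: 17y + 2(1−y) = 3y + 15(1−y), giving y = 13/27.
Since Nation A is indifferent in equilibrium, Nation A's expected payoff equals the payoff from either row against (13/27, 14/27). Using U: 17(13/27) + 2(14/27) = 83/9.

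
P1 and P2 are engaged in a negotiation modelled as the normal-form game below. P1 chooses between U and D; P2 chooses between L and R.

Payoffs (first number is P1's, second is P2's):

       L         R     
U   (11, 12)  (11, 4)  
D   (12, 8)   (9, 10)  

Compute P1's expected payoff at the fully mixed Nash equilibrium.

First find q, the probability P2 plays L, from P1's indifference between U and D: 11q + 11(1−q) = 12q + 9(1−q), giving q = 2/3.
Since P1 is indifferent in equilibrium, P1's expected payoff equals the payoff from either row against (2/3, 1/3). Using U: 11(2/3) + 11(1/3) = 11.

11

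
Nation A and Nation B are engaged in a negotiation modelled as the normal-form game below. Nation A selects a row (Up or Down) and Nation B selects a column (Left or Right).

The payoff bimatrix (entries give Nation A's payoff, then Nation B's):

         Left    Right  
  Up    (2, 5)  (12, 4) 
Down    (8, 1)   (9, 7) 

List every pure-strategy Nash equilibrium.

(Up, Left): Nation A prefers Down (8 > 2) — not an equilibrium.
(Up, Right): Nation B prefers Left (5 > 4) — not an equilibrium.
(Down, Left): Nation B prefers Right (7 > 1) — not an equilibrium.
(Down, Right): Nation A prefers Up (12 > 9) — not an equilibrium.

none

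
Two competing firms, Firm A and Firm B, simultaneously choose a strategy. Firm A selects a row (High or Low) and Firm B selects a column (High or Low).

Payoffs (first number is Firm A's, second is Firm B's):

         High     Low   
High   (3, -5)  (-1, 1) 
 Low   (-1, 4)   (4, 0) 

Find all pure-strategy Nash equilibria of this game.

(High, High): Firm B prefers Low (1 > -5) — not an equilibrium.
(High, Low): Firm A prefers Low (4 > -1) — not an equilibrium.
(Low, High): Firm A prefers High (3 > -1) — not an equilibrium.
(Low, Low): Firm B prefers High (4 > 0) — not an equilibrium.

none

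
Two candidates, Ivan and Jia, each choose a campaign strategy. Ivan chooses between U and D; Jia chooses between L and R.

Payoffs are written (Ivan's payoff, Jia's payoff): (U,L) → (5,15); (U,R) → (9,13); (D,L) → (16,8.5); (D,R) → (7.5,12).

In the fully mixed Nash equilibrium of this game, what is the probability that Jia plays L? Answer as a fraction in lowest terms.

Let q be the probability that Jia plays L. In a completely mixed equilibrium, Ivan must be indifferent between U and D.
Ivan's expected payoff from U is 5q + 9(1−q); from D it is 16q + 7.5(1−q).
Setting these equal: −4q + 9 = 8.5q + 7.5, so q = 3/25.

3/25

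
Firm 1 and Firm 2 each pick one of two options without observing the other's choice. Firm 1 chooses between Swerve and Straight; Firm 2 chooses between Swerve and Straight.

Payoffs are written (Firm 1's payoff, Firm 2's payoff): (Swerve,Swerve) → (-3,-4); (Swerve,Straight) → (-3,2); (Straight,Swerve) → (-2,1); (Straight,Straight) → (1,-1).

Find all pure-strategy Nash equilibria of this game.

(Straight, Swerve)

(Swerve, Swerve): Firm 1 prefers Straight (-2 > -3); Firm 2 prefers Straight (2 > -4) — not an equilibrium.
(Swerve, Straight): Firm 1 prefers Straight (1 > -3) — not an equilibrium.
(Straight, Swerve): Firm 1 gets -2 ≥ -3 from Swerve, and Firm 2 gets 1 ≥ -1 from Straight — Nash equilibrium.
(Straight, Straight): Firm 2 prefers Swerve (1 > -1) — not an equilibrium.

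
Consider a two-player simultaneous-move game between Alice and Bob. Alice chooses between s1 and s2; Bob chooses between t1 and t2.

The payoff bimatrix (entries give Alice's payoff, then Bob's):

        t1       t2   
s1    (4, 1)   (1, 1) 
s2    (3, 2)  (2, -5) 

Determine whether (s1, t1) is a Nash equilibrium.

At (s1, t1), Alice earns 4; switching to s2 would give 3, so Alice has no profitable deviation.
Bob earns 1; switching to t2 would give 1, so Bob has no profitable deviation.
Neither player can gain by a unilateral deviation, so this profile is a Nash equilibrium.

Yes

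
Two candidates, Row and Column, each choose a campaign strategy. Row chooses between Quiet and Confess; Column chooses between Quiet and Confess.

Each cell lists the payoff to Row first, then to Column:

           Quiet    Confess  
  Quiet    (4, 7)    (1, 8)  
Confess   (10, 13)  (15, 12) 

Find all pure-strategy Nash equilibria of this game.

(Quiet, Quiet): Row prefers Confess (10 > 4); Column prefers Confess (8 > 7) — not an equilibrium.
(Quiet, Confess): Row prefers Confess (15 > 1) — not an equilibrium.
(Confess, Quiet): Row gets 10 ≥ 4 from Quiet, and Column gets 13 ≥ 12 from Confess — Nash equilibrium.
(Confess, Confess): Column prefers Quiet (13 > 12) — not an equilibrium.

(Confess, Quiet)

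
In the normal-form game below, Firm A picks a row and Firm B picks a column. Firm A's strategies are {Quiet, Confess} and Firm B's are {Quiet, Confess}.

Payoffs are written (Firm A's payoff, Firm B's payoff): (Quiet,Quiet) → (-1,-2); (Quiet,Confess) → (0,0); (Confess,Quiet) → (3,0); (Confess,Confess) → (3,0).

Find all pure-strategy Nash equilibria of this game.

(Confess, Quiet) and (Confess, Confess)

(Quiet, Quiet): Firm A prefers Confess (3 > -1); Firm B prefers Confess (0 > -2) — not an equilibrium.
(Quiet, Confess): Firm A prefers Confess (3 > 0) — not an equilibrium.
(Confess, Quiet): Firm A gets 3 ≥ -1 from Quiet, and Firm B gets 0 ≥ 0 from Confess — Nash equilibrium.
(Confess, Confess): Firm A gets 3 ≥ 0 from Quiet, and Firm B gets 0 ≥ 0 from Quiet — Nash equilibrium.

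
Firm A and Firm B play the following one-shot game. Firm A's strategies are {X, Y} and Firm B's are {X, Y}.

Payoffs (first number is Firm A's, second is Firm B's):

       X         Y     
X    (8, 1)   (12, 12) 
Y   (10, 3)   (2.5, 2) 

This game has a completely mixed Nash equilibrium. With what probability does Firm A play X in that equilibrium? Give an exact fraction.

Let r be the probability that Firm A plays X. In a completely mixed equilibrium, Firm B must be indifferent between X and Y.
Firm B's expected payoff from X is r + 3(1−r); from Y it is 12r + 2(1−r).
Setting these equal: −2r + 3 = 10r + 2, so r = 1/12.

1/12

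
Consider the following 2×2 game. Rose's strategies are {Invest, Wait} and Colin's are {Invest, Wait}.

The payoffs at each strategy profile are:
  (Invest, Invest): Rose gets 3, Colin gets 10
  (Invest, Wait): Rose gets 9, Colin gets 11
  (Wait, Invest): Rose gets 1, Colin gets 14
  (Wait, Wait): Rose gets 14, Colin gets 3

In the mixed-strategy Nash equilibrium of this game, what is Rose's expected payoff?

33/7

First find y, the probability Colin plays Invest, from Rose's indifference between Invest and Wait: 3y + 9(1−y) = y + 14(1−y), giving y = 5/7.
Since Rose is indifferent in equilibrium, Rose's expected payoff equals the payoff from either row against (5/7, 2/7). Using Invest: 3(5/7) + 9(2/7) = 33/7.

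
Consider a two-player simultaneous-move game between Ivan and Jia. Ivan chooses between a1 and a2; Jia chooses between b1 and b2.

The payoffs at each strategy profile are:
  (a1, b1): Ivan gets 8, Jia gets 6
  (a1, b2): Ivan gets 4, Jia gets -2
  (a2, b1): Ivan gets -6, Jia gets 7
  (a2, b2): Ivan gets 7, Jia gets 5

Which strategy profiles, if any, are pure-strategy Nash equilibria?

(a1, b1): Ivan gets 8 ≥ -6 from a2, and Jia gets 6 ≥ -2 from b2 — Nash equilibrium.
(a1, b2): Ivan prefers a2 (7 > 4); Jia prefers b1 (6 > -2) — not an equilibrium.
(a2, b1): Ivan prefers a1 (8 > -6) — not an equilibrium.
(a2, b2): Jia prefers b1 (7 > 5) — not an equilibrium.

(a1, b1)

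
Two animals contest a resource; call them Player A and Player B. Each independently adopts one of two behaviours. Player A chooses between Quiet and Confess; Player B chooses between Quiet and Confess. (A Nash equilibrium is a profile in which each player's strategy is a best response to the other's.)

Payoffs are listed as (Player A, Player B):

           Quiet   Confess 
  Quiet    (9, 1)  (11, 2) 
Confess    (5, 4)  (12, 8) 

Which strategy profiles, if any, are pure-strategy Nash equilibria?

(Confess, Confess)

(Quiet, Quiet): Player B prefers Confess (2 > 1) — not an equilibrium.
(Quiet, Confess): Player A prefers Confess (12 > 11) — not an equilibrium.
(Confess, Quiet): Player A prefers Quiet (9 > 5); Player B prefers Confess (8 > 4) — not an equilibrium.
(Confess, Confess): Player A gets 12 ≥ 11 from Quiet, and Player B gets 8 ≥ 4 from Quiet — Nash equilibrium.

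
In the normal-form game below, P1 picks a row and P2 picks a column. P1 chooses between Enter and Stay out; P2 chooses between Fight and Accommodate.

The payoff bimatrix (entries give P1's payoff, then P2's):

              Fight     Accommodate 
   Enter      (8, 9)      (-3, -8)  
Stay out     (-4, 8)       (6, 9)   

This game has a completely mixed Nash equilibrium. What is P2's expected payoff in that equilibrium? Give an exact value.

145/18

First find p, the probability P1 plays Enter, from P2's indifference between Fight and Accommodate: 9p + 8(1−p) = −8p + 9(1−p), giving p = 1/18.
Since P2 is indifferent in equilibrium, P2's expected payoff equals the payoff from either column against (1/18, 17/18). Using Fight: 9(1/18) + 8(17/18) = 145/18.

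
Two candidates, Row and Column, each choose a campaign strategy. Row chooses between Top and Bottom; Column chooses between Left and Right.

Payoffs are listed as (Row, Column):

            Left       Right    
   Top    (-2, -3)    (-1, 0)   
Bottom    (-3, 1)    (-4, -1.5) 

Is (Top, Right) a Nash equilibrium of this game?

At (Top, Right), Row earns -1; switching to Bottom would give -4, so Row has no profitable deviation.
Column earns 0; switching to Left would give -3, so Column has no profitable deviation.
Neither player can gain by a unilateral deviation, so this profile is a Nash equilibrium.

Yes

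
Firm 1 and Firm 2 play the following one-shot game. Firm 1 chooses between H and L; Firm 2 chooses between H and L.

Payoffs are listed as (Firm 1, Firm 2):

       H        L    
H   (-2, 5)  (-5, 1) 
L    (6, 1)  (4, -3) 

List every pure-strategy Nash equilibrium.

(H, H): Firm 1 prefers L (6 > -2) — not an equilibrium.
(H, L): Firm 1 prefers L (4 > -5); Firm 2 prefers H (5 > 1) — not an equilibrium.
(L, H): Firm 1 gets 6 ≥ -2 from H, and Firm 2 gets 1 ≥ -3 from L — Nash equilibrium.
(L, L): Firm 2 prefers H (1 > -3) — not an equilibrium.

(L, H)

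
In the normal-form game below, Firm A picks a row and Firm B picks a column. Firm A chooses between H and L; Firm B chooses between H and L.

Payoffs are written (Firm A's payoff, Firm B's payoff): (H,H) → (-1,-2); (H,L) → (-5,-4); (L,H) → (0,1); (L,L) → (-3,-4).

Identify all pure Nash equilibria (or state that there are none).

(L, H)

(H, H): Firm A prefers L (0 > -1) — not an equilibrium.
(H, L): Firm A prefers L (-3 > -5); Firm B prefers H (-2 > -4) — not an equilibrium.
(L, H): Firm A gets 0 ≥ -1 from H, and Firm B gets 1 ≥ -4 from L — Nash equilibrium.
(L, L): Firm B prefers H (1 > -4) — not an equilibrium.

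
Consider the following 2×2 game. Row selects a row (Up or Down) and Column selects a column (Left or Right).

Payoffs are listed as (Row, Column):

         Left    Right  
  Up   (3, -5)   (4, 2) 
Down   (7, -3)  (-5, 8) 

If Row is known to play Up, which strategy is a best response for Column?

Against Up, Column earns -5 from Left and 2 from Right.
So Right is the best response.

Right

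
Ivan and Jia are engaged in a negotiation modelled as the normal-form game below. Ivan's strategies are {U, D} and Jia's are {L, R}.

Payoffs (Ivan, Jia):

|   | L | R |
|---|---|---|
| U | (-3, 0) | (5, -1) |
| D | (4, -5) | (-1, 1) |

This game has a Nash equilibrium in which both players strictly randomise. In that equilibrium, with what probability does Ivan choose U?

Let r be the probability that Ivan plays U. In a completely mixed equilibrium, Jia must be indifferent between L and R.
Jia's expected payoff from L is −5(1−r); from R it is −r + (1−r).
Setting these equal: 5r − 5 = −2r + 1, so r = 6/7.

6/7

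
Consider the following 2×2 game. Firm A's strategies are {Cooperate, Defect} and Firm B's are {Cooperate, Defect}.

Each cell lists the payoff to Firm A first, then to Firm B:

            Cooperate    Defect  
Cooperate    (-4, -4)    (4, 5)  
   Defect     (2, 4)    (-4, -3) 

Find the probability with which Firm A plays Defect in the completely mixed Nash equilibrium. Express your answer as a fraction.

Let r be the probability that Firm A plays Cooperate. In a completely mixed equilibrium, Firm B must be indifferent between Cooperate and Defect.
Firm B's expected payoff from Cooperate is −4r + 4(1−r); from Defect it is 5r − 3(1−r).
Setting these equal: −8r + 4 = 8r − 3, so r = 7/16.
Therefore Firm A plays Defect with probability 1 − 7/16 = 9/16.

9/16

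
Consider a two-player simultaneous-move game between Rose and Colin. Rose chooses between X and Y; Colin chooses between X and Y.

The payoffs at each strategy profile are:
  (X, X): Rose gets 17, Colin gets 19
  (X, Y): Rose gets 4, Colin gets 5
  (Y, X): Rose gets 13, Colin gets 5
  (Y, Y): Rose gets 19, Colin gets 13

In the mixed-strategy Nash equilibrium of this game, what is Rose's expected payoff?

First find q, the probability Colin plays X, from Rose's indifference between X and Y: 17q + 4(1−q) = 13q + 19(1−q), giving q = 15/19.
Since Rose is indifferent in equilibrium, Rose's expected payoff equals the payoff from either row against (15/19, 4/19). Using X: 17(15/19) + 4(4/19) = 271/19.

271/19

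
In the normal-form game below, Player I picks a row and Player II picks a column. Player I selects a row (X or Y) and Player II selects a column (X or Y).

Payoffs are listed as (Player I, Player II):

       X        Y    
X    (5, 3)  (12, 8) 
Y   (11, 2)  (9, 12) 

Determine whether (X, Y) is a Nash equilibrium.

At (X, Y), Player I earns 12; switching to Y would give 9, so Player I has no profitable deviation.
Player II earns 8; switching to X would give 3, so Player II has no profitable deviation.
Neither player can gain by a unilateral deviation, so this profile is a Nash equilibrium.

Yes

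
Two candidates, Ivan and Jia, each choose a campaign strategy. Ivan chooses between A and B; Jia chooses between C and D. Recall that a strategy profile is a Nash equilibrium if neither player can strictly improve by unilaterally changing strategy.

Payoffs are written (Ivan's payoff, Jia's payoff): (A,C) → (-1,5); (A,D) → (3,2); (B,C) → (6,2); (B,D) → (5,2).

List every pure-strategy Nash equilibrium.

(A, C): Ivan prefers B (6 > -1) — not an equilibrium.
(A, D): Ivan prefers B (5 > 3); Jia prefers C (5 > 2) — not an equilibrium.
(B, C): Ivan gets 6 ≥ -1 from A, and Jia gets 2 ≥ 2 from D — Nash equilibrium.
(B, D): Ivan gets 5 ≥ 3 from A, and Jia gets 2 ≥ 2 from C — Nash equilibrium.

(B, C) and (B, D)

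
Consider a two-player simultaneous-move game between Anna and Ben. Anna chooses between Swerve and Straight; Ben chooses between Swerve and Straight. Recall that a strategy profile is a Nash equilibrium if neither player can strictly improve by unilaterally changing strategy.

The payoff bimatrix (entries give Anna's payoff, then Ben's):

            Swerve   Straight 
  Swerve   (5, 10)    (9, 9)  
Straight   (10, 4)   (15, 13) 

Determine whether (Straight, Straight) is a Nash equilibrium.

Yes

At (Straight, Straight), Anna earns 15; switching to Swerve would give 9, so Anna has no profitable deviation.
Ben earns 13; switching to Swerve would give 4, so Ben has no profitable deviation.
Neither player can gain by a unilateral deviation, so this profile is a Nash equilibrium.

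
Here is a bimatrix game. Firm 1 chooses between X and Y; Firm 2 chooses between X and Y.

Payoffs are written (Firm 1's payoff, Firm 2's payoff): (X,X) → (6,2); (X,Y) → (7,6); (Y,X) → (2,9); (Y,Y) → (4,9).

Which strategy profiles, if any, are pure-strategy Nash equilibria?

(X, X): Firm 2 prefers Y (6 > 2) — not an equilibrium.
(X, Y): Firm 1 gets 7 ≥ 4 from Y, and Firm 2 gets 6 ≥ 2 from X — Nash equilibrium.
(Y, X): Firm 1 prefers X (6 > 2) — not an equilibrium.
(Y, Y): Firm 1 prefers X (7 > 4) — not an equilibrium.

(X, Y)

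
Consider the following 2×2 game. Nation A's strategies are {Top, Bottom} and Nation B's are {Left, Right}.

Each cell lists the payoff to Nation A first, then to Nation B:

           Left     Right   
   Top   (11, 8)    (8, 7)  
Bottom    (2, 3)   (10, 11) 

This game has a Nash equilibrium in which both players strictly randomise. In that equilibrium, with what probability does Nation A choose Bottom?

Let r be the probability that Nation A plays Top. In a completely mixed equilibrium, Nation B must be indifferent between Left and Right.
Nation B's expected payoff from Left is 8r + 3(1−r); from Right it is 7r + 11(1−r).
Setting these equal: 5r + 3 = −4r + 11, so r = 8/9.
Therefore Nation A plays Bottom with probability 1 − 8/9 = 1/9.

1/9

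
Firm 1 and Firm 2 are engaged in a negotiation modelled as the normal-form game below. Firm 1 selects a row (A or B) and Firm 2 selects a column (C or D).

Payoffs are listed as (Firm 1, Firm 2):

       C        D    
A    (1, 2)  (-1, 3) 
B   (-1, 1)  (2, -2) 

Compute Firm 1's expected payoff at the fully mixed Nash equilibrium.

First find y, the probability Firm 2 plays C, from Firm 1's indifference between A and B: y − (1−y) = −y + 2(1−y), giving y = 3/5.
Since Firm 1 is indifferent in equilibrium, Firm 1's expected payoff equals the payoff from either row against (3/5, 2/5). Using A: (3/5) − (2/5) = 1/5.

1/5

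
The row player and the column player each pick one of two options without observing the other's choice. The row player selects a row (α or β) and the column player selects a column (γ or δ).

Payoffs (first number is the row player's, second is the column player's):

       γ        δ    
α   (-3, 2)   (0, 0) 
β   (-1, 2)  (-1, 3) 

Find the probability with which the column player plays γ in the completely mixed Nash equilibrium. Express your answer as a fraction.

1/3

Let y be the probability that the column player plays γ. In a completely mixed equilibrium, the row player must be indifferent between α and β.
The row player's expected payoff from α is −3y; from β it is −y − (1−y).
Setting these equal: −3y = -1, so y = 1/3.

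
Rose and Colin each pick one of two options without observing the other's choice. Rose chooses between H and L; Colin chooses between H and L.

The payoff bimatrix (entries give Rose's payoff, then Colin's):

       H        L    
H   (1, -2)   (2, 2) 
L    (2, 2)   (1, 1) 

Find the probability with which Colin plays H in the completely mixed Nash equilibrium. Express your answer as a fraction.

1/2

Let q be the probability that Colin plays H. In a completely mixed equilibrium, Rose must be indifferent between H and L.
Rose's expected payoff from H is q + 2(1−q); from L it is 2q + (1−q).
Setting these equal: −q + 2 = q + 1, so q = 1/2.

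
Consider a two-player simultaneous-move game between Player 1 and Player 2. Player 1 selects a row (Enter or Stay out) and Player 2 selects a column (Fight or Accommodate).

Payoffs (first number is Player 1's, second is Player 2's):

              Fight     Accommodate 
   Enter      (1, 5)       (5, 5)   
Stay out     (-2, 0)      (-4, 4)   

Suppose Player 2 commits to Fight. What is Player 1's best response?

Enter

Against Fight, Player 1 earns 1 from Enter and -2 from Stay out.
So Enter is the best response.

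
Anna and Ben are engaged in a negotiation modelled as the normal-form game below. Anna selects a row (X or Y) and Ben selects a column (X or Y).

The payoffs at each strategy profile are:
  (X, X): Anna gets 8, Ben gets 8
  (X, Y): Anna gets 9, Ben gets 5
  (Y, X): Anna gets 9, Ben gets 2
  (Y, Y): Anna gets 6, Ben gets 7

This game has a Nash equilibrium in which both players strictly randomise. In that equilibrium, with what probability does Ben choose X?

3/4

Let c be the probability that Ben plays X. In a completely mixed equilibrium, Anna must be indifferent between X and Y.
Anna's expected payoff from X is 8c + 9(1−c); from Y it is 9c + 6(1−c).
Setting these equal: −c + 9 = 3c + 6, so c = 3/4.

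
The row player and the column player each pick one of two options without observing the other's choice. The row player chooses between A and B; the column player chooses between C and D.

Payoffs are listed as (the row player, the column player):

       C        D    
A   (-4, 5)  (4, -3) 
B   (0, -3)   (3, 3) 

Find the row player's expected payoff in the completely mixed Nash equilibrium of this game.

12/5

First find q, the probability the column player plays C, from the row player's indifference between A and B: −4q + 4(1−q) = 3(1−q), giving q = 1/5.
Since the row player is indifferent in equilibrium, the row player's expected payoff equals the payoff from either row against (1/5, 4/5). Using A: −4(1/5) + 4(4/5) = 12/5.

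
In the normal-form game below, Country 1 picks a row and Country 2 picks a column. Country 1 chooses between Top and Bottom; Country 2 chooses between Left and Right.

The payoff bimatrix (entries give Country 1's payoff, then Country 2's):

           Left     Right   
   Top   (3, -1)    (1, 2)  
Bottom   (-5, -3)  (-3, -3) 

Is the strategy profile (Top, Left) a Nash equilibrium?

At (Top, Left), Country 1 earns 3; switching to Bottom would give -5, so Country 1 has no profitable deviation.
Country 2 earns -1; switching to Right would give 2, so Country 2 would deviate.
Since at least one player can profitably deviate, this is not a Nash equilibrium.

No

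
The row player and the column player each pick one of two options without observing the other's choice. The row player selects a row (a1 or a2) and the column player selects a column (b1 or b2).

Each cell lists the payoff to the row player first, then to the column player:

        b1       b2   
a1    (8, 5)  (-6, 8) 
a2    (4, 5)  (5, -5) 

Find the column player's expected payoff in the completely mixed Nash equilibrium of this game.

First find x, the probability the row player plays a1, from the column player's indifference between b1 and b2: 5x + 5(1−x) = 8x − 5(1−x), giving x = 10/13.
Since the column player is indifferent in equilibrium, the column player's expected payoff equals the payoff from either column against (10/13, 3/13). Using b1: 5(10/13) + 5(3/13) = 5.

5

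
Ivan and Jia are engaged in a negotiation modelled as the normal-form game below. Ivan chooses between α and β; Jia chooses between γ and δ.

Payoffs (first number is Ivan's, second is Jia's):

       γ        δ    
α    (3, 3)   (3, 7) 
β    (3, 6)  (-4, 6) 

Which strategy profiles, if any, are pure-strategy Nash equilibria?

(α, γ): Jia prefers δ (7 > 3) — not an equilibrium.
(α, δ): Ivan gets 3 ≥ -4 from β, and Jia gets 7 ≥ 3 from γ — Nash equilibrium.
(β, γ): Ivan gets 3 ≥ 3 from α, and Jia gets 6 ≥ 6 from δ — Nash equilibrium.
(β, δ): Ivan prefers α (3 > -4) — not an equilibrium.

(α, δ) and (β, γ)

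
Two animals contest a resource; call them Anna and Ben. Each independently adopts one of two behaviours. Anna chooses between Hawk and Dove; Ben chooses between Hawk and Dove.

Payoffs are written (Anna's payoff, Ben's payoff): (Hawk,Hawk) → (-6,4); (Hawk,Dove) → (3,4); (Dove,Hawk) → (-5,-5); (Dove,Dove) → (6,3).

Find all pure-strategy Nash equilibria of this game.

(Hawk, Hawk): Anna prefers Dove (-5 > -6) — not an equilibrium.
(Hawk, Dove): Anna prefers Dove (6 > 3) — not an equilibrium.
(Dove, Hawk): Ben prefers Dove (3 > -5) — not an equilibrium.
(Dove, Dove): Anna gets 6 ≥ 3 from Hawk, and Ben gets 3 ≥ -5 from Hawk — Nash equilibrium.

(Dove, Dove)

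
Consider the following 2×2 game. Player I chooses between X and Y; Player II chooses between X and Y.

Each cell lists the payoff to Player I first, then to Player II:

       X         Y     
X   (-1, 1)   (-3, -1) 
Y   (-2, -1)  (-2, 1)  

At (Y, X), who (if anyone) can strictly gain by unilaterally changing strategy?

Player I at (Y, X) earns -2; deviating to X yields -1 — a strict improvement.
Player II earns -1; deviating to Y yields 1 — a strict improvement.
Both Player I and Player II have strictly profitable deviations.

Both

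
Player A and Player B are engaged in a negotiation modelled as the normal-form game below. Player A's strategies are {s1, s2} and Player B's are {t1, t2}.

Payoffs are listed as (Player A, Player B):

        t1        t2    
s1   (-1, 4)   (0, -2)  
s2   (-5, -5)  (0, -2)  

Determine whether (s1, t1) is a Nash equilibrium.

At (s1, t1), Player A earns -1; switching to s2 would give -5, so Player A has no profitable deviation.
Player B earns 4; switching to t2 would give -2, so Player B has no profitable deviation.
Neither player can gain by a unilateral deviation, so this profile is a Nash equilibrium.

Yes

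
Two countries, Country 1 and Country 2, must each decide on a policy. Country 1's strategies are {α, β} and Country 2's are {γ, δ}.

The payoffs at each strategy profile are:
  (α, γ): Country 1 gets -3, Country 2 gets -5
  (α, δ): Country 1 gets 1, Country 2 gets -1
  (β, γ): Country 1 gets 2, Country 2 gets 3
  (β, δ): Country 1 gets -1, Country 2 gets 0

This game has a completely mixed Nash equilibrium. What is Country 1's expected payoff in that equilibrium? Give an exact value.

-1/7

First find q, the probability Country 2 plays γ, from Country 1's indifference between α and β: −3q + (1−q) = 2q − (1−q), giving q = 2/7.
Since Country 1 is indifferent in equilibrium, Country 1's expected payoff equals the payoff from either row against (2/7, 5/7). Using α: −3(2/7) + (5/7) = -1/7.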